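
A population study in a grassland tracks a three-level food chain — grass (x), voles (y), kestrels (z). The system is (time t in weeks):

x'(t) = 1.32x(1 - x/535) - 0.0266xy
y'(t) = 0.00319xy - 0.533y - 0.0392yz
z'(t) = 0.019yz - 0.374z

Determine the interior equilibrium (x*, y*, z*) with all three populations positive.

x* ≈ 323, y* ≈ 19.7, z* ≈ 12.7

From dz/dt = 0: 0.019y* = 0.374, so y* = 19.7.
From dx/dt = 0: 1.32(1 - x*/535) = 0.0266·19.7, giving x* = 535·(1 - 0.397) = 323.
From dy/dt = 0: 0.00319·323 - 0.533 = 0.0392z*, so z* = 0.497/0.0392 = 12.7.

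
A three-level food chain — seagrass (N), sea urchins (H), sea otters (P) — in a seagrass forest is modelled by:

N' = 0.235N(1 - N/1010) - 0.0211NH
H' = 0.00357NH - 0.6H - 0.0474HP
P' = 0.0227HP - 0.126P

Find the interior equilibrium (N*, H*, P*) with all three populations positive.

N* ≈ 507, H* ≈ 5.55, P* ≈ 25.5

From dP/dt = 0: 0.0227H* = 0.126, so H* = 5.55.
From dN/dt = 0: 0.235(1 - N*/1010) = 0.0211·5.55, giving N* = 1010·(1 - 0.498) = 507.
From dH/dt = 0: 0.00357·507 - 0.6 = 0.0474P*, so P* = 1.21/0.0474 = 25.5.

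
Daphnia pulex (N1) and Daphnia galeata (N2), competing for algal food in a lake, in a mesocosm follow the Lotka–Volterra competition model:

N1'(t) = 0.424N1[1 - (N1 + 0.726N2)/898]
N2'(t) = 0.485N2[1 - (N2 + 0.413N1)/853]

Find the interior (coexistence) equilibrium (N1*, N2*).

N1* ≈ 398, N2* ≈ 689

Setting both brackets to zero gives the nullclines N1 + 0.726N2 = 898 and 0.413N1 + N2 = 853.
Substituting N2 = 853 - 0.413N1 into the first: N1(1 - 0.726·0.413) = 898 - 0.726·853.
So N1* = 279/0.7 = 398, and then N2* = 853 - 0.413·398 = 689.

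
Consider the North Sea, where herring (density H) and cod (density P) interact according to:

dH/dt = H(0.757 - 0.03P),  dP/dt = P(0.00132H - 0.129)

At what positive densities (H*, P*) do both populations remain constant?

H* ≈ 97.7, P* ≈ 25.2

Set dP/dt = 0 with P > 0: 0.00132H - 0.129 = 0, so H* = 0.129/0.00132 = 97.7.
Set dH/dt = 0 with H > 0: 0.757 - 0.03P = 0, so P* = 0.757/0.03 = 25.2.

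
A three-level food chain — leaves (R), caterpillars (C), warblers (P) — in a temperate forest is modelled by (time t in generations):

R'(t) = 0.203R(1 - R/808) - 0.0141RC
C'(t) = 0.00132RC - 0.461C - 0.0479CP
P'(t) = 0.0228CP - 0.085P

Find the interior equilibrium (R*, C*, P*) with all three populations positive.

R* ≈ 599, C* ≈ 3.73, P* ≈ 6.88

From dP/dt = 0: 0.0228C* = 0.085, so C* = 3.73.
From dR/dt = 0: 0.203(1 - R*/808) = 0.0141·3.73, giving R* = 808·(1 - 0.259) = 599.
From dC/dt = 0: 0.00132·599 - 0.461 = 0.0479P*, so P* = 0.329/0.0479 = 6.88.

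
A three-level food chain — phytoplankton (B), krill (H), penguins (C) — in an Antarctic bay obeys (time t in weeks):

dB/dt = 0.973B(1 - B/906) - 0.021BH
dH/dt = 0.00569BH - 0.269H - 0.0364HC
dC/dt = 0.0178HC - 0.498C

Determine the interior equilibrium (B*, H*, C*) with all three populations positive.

B* ≈ 359, H* ≈ 28, C* ≈ 48.7

From dC/dt = 0: 0.0178H* = 0.498, so H* = 28.
From dB/dt = 0: 0.973(1 - B*/906) = 0.021·28, giving B* = 906·(1 - 0.604) = 359.
From dH/dt = 0: 0.00569·359 - 0.269 = 0.0364C*, so C* = 1.77/0.0364 = 48.7.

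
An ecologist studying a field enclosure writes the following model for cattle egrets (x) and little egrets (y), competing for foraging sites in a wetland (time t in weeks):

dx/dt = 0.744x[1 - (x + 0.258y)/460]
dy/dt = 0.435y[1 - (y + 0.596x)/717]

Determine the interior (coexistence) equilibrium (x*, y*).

Setting both brackets to zero gives the nullclines x + 0.258y = 460 and 0.596x + y = 717.
Substituting y = 717 - 0.596x into the first: x(1 - 0.258·0.596) = 460 - 0.258·717.
So x* = 275/0.846 = 325, and then y* = 717 - 0.596·325 = 523.

x* ≈ 325, y* ≈ 523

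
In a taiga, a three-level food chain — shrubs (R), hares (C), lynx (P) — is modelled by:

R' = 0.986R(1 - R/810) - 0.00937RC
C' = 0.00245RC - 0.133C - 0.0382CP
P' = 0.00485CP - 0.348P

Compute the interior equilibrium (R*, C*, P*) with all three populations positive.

R* ≈ 258, C* ≈ 71.8, P* ≈ 13

From dP/dt = 0: 0.00485C* = 0.348, so C* = 71.8.
From dR/dt = 0: 0.986(1 - R*/810) = 0.00937·71.8, giving R* = 810·(1 - 0.682) = 258.
From dC/dt = 0: 0.00245·258 - 0.133 = 0.0382P*, so P* = 0.498/0.0382 = 13.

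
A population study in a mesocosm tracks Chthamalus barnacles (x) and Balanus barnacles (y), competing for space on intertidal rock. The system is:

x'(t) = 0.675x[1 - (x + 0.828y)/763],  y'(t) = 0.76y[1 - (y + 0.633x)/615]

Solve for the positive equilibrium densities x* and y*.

Setting both brackets to zero gives the nullclines x + 0.828y = 763 and 0.633x + y = 615.
Substituting y = 615 - 0.633x into the first: x(1 - 0.828·0.633) = 763 - 0.828·615.
So x* = 254/0.476 = 533, and then y* = 615 - 0.633·533 = 277.

x* ≈ 533, y* ≈ 277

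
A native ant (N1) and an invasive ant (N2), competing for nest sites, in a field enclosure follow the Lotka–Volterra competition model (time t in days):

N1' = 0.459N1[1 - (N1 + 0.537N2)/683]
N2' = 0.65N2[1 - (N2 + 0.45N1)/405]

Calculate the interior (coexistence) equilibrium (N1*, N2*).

N1* ≈ 614, N2* ≈ 129

Setting both brackets to zero gives the nullclines N1 + 0.537N2 = 683 and 0.45N1 + N2 = 405.
Substituting N2 = 405 - 0.45N1 into the first: N1(1 - 0.537·0.45) = 683 - 0.537·405.
So N1* = 466/0.758 = 614, and then N2* = 405 - 0.45·614 = 129.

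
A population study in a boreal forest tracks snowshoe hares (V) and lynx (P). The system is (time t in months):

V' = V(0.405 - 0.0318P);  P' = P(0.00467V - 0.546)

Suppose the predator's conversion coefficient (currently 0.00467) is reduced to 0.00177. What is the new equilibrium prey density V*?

At the interior fixed point, setting dP/dt = 0 with P > 0 fixes V* = (predator death rate)/(VP coefficient) — independent of the other coefficients.
With the change, V* = 0.546/0.00177 = 308; it rises from 117.

V* ≈ 308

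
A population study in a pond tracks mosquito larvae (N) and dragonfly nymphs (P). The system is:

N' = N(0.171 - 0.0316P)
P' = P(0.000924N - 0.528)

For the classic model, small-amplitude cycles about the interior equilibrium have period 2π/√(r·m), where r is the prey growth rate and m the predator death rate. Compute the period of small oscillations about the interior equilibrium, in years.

Here r = 0.171 and m = 0.528, so r·m = 0.0903.
ω = √0.0903 = 0.3 per year, hence T = 2π/ω ≈ 20.9 years.

T ≈ 20.9 years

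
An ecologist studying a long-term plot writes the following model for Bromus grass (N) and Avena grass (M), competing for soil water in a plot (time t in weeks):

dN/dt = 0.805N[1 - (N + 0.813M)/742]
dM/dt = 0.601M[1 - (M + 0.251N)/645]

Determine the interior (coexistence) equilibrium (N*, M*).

N* ≈ 273, M* ≈ 576

Setting both brackets to zero gives the nullclines N + 0.813M = 742 and 0.251N + M = 645.
Substituting M = 645 - 0.251N into the first: N(1 - 0.813·0.251) = 742 - 0.813·645.
So N* = 218/0.796 = 273, and then M* = 645 - 0.251·273 = 576.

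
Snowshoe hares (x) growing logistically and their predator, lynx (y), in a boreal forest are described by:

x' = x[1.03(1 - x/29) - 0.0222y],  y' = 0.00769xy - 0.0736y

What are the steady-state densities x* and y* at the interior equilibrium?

From dy/dt = 0 with y > 0: 0.00769x* = 0.0736, so x* = 9.57.
Substitute into dx/dt = 0: 1.03(1 - 9.57/29) = 0.0222y*.
The bracket is 0.67, giving y* = 0.69/0.0222 = 31.1.

x* ≈ 9.57, y* ≈ 31.1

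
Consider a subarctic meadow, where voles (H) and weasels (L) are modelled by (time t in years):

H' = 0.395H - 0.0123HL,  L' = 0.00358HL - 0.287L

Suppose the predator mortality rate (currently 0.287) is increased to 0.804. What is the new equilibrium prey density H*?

At the interior fixed point, setting dL/dt = 0 with L > 0 fixes H* = (predator death rate)/(HL coefficient) — independent of the other coefficients.
With the change, H* = 0.804/0.00358 = 225; it rises from 80.2.

H* ≈ 225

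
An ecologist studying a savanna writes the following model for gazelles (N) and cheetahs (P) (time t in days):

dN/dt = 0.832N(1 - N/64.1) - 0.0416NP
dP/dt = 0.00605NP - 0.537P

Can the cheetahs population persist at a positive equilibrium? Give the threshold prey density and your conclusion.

The predator equation gives dP/dt > 0 only when N > 0.537/0.00605 = 88.8.
Without the predator, N → K = 64.1. Since 64.1 < 88.8, the predator cannot invade.

Threshold N = 88.8; K < 88.8, so no, the predator goes extinct.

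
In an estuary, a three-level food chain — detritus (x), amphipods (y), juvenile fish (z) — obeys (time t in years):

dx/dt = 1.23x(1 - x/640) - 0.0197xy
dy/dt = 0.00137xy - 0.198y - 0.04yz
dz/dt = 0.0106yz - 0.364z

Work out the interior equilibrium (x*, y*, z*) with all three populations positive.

x* ≈ 288, y* ≈ 34.3, z* ≈ 4.91

From dz/dt = 0: 0.0106y* = 0.364, so y* = 34.3.
From dx/dt = 0: 1.23(1 - x*/640) = 0.0197·34.3, giving x* = 640·(1 - 0.55) = 288.
From dy/dt = 0: 0.00137·288 - 0.198 = 0.04z*, so z* = 0.197/0.04 = 4.91.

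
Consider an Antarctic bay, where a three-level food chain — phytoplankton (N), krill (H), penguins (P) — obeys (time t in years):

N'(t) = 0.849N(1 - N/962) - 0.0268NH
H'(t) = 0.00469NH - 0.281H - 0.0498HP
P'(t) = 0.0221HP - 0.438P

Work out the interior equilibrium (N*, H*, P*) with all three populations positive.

N* ≈ 360, H* ≈ 19.8, P* ≈ 28.3

From dP/dt = 0: 0.0221H* = 0.438, so H* = 19.8.
From dN/dt = 0: 0.849(1 - N*/962) = 0.0268·19.8, giving N* = 962·(1 - 0.626) = 360.
From dH/dt = 0: 0.00469·360 - 0.281 = 0.0498P*, so P* = 1.41/0.0498 = 28.3.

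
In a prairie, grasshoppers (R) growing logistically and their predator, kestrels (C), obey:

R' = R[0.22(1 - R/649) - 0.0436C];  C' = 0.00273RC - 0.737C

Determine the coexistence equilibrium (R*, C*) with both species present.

R* ≈ 270, C* ≈ 2.95

From dC/dt = 0 with C > 0: 0.00273R* = 0.737, so R* = 270.
Substitute into dR/dt = 0: 0.22(1 - 270/649) = 0.0436C*.
The bracket is 0.584, giving C* = 0.128/0.0436 = 2.95.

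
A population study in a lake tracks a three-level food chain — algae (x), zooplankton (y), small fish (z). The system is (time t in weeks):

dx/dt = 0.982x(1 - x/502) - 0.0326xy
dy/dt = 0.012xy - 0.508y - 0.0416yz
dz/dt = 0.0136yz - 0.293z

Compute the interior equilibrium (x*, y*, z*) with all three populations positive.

From dz/dt = 0: 0.0136y* = 0.293, so y* = 21.5.
From dx/dt = 0: 0.982(1 - x*/502) = 0.0326·21.5, giving x* = 502·(1 - 0.715) = 143.
From dy/dt = 0: 0.012·143 - 0.508 = 0.0416z*, so z* = 1.21/0.0416 = 29.

x* ≈ 143, y* ≈ 21.5, z* ≈ 29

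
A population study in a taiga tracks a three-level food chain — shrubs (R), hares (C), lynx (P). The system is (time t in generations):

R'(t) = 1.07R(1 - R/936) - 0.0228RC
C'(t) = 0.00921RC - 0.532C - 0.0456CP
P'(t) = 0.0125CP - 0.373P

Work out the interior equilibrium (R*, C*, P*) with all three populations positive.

R* ≈ 341, C* ≈ 29.8, P* ≈ 57.2

From dP/dt = 0: 0.0125C* = 0.373, so C* = 29.8.
From dR/dt = 0: 1.07(1 - R*/936) = 0.0228·29.8, giving R* = 936·(1 - 0.636) = 341.
From dC/dt = 0: 0.00921·341 - 0.532 = 0.0456P*, so P* = 2.61/0.0456 = 57.2.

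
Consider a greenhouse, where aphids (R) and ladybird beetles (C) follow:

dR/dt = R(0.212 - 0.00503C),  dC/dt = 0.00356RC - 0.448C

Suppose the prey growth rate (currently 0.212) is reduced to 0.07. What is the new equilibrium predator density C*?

C* ≈ 13.9

At the interior fixed point, setting dR/dt = 0 with R > 0 fixes C* = (prey growth rate)/(RC coefficient) — independent of the other coefficients.
With the change, C* = 0.07/0.00503 = 13.9; it falls from 42.1.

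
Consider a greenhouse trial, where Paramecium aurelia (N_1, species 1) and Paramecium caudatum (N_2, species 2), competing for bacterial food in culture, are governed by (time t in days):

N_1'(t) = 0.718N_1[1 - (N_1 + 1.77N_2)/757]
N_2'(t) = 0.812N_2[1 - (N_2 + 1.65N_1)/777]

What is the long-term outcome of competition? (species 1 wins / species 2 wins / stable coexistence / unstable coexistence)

Compare the nullcline intercepts: K1/α12 = 757/1.77 = 428 < K2 = 777; K2/α21 = 777/1.65 = 471 < K1 = 757.
Since both are reversed, neither can invade when rare; the interior point is a saddle.

unstable coexistence (outcome depends on initial conditions)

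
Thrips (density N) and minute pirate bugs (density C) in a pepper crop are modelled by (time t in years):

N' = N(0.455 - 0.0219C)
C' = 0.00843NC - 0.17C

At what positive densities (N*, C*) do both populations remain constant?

Set dC/dt = 0 with C > 0: 0.00843N - 0.17 = 0, so N* = 0.17/0.00843 = 20.2.
Set dN/dt = 0 with N > 0: 0.455 - 0.0219C = 0, so C* = 0.455/0.0219 = 20.8.

N* ≈ 20.2, C* ≈ 20.8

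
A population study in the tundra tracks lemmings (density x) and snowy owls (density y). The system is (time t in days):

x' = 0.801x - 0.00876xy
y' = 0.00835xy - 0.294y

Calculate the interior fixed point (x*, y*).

x* ≈ 35.2, y* ≈ 91.4

Set dy/dt = 0 with y > 0: 0.00835x - 0.294 = 0, so x* = 0.294/0.00835 = 35.2.
Set dx/dt = 0 with x > 0: 0.801 - 0.00876y = 0, so y* = 0.801/0.00876 = 91.4.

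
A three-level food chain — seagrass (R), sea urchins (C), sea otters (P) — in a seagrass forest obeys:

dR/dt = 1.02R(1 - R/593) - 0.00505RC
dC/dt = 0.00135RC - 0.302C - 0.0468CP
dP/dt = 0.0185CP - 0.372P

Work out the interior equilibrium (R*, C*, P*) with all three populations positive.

From dP/dt = 0: 0.0185C* = 0.372, so C* = 20.1.
From dR/dt = 0: 1.02(1 - R*/593) = 0.00505·20.1, giving R* = 593·(1 - 0.0996) = 534.
From dC/dt = 0: 0.00135·534 - 0.302 = 0.0468P*, so P* = 0.419/0.0468 = 8.95.

R* ≈ 534, C* ≈ 20.1, P* ≈ 8.95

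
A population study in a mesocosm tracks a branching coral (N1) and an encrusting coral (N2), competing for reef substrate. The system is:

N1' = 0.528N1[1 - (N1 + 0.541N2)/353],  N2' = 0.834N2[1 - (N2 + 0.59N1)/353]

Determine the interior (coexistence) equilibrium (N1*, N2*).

Setting both brackets to zero gives the nullclines N1 + 0.541N2 = 353 and 0.59N1 + N2 = 353.
Substituting N2 = 353 - 0.59N1 into the first: N1(1 - 0.541·0.59) = 353 - 0.541·353.
So N1* = 162/0.681 = 238, and then N2* = 353 - 0.59·238 = 213.

N1* ≈ 238, N2* ≈ 213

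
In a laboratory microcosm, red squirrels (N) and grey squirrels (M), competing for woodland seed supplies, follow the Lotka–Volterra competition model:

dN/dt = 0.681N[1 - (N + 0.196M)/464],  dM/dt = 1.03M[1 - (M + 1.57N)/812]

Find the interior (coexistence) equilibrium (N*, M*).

N* ≈ 440, M* ≈ 121

Setting both brackets to zero gives the nullclines N + 0.196M = 464 and 1.57N + M = 812.
Substituting M = 812 - 1.57N into the first: N(1 - 0.196·1.57) = 464 - 0.196·812.
So N* = 305/0.692 = 440, and then M* = 812 - 1.57·440 = 121.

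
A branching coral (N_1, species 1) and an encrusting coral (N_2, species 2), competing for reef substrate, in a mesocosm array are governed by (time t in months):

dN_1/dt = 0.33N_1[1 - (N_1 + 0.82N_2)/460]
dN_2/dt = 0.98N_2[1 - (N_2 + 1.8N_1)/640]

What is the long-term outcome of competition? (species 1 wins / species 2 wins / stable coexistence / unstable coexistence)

unstable coexistence (outcome depends on initial conditions)

Compare the nullcline intercepts: K1/α12 = 460/0.82 = 561 < K2 = 640; K2/α21 = 640/1.8 = 356 < K1 = 460.
Since both are reversed, neither can invade when rare; the interior point is a saddle.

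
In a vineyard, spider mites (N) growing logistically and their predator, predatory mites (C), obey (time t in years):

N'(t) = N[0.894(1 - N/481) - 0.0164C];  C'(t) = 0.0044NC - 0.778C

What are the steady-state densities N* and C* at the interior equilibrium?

N* ≈ 177, C* ≈ 34.5

From dC/dt = 0 with C > 0: 0.0044N* = 0.778, so N* = 177.
Substitute into dN/dt = 0: 0.894(1 - 177/481) = 0.0164C*.
The bracket is 0.632, giving C* = 0.565/0.0164 = 34.5.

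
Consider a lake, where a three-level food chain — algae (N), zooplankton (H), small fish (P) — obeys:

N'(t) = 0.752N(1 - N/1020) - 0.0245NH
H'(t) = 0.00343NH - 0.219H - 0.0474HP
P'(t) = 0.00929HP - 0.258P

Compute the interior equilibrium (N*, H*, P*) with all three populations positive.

From dP/dt = 0: 0.00929H* = 0.258, so H* = 27.8.
From dN/dt = 0: 0.752(1 - N*/1020) = 0.0245·27.8, giving N* = 1020·(1 - 0.905) = 97.1.
From dH/dt = 0: 0.00343·97.1 - 0.219 = 0.0474P*, so P* = 0.114/0.0474 = 2.41.

N* ≈ 97.1, H* ≈ 27.8, P* ≈ 2.41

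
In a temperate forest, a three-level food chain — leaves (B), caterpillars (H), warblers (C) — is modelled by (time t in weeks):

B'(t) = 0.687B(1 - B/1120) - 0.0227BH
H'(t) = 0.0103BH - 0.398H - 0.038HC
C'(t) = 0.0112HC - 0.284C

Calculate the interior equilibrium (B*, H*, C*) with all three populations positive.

B* ≈ 182, H* ≈ 25.4, C* ≈ 38.7

From dC/dt = 0: 0.0112H* = 0.284, so H* = 25.4.
From dB/dt = 0: 0.687(1 - B*/1120) = 0.0227·25.4, giving B* = 1120·(1 - 0.838) = 182.
From dH/dt = 0: 0.0103·182 - 0.398 = 0.038C*, so C* = 1.47/0.038 = 38.7.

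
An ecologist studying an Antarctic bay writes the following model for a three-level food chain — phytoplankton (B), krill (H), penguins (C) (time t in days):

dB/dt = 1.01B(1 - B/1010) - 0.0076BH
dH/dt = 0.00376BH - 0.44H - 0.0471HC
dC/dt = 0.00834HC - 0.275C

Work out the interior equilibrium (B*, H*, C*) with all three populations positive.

B* ≈ 759, H* ≈ 33, C* ≈ 51.3

From dC/dt = 0: 0.00834H* = 0.275, so H* = 33.
From dB/dt = 0: 1.01(1 - B*/1010) = 0.0076·33, giving B* = 1010·(1 - 0.248) = 759.
From dH/dt = 0: 0.00376·759 - 0.44 = 0.0471C*, so C* = 2.42/0.0471 = 51.3.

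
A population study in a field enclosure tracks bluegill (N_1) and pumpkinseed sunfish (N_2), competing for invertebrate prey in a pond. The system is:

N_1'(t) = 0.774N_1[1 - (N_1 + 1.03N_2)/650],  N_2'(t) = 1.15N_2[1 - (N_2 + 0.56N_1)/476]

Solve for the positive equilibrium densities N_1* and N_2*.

Setting both brackets to zero gives the nullclines N_1 + 1.03N_2 = 650 and 0.56N_1 + N_2 = 476.
Substituting N_2 = 476 - 0.56N_1 into the first: N_1(1 - 1.03·0.56) = 650 - 1.03·476.
So N_1* = 160/0.423 = 377, and then N_2* = 476 - 0.56·377 = 265.

N_1* ≈ 377, N_2* ≈ 265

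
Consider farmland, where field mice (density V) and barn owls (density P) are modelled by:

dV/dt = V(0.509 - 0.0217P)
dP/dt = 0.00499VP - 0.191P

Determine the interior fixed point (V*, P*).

Set dP/dt = 0 with P > 0: 0.00499V - 0.191 = 0, so V* = 0.191/0.00499 = 38.3.
Set dV/dt = 0 with V > 0: 0.509 - 0.0217P = 0, so P* = 0.509/0.0217 = 23.5.

V* ≈ 38.3, P* ≈ 23.5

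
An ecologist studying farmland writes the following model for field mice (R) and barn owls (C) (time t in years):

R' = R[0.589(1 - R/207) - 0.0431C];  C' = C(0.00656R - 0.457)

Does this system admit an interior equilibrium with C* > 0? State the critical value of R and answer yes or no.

Threshold R = 69.7; K > 69.7, so yes, the predator persists.

The predator equation gives dC/dt > 0 only when R > 0.457/0.00656 = 69.7.
Without the predator, R → K = 207. Since 207 > 69.7, the predator can invade and persist.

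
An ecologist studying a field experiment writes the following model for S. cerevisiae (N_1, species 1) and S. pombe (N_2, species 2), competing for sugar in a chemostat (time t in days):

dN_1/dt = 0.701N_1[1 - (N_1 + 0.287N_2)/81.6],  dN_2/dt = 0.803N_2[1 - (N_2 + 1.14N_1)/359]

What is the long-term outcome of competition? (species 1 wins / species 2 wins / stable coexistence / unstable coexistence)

Compare the nullcline intercepts: K1/α12 = 81.6/0.287 = 284 < K2 = 359; K2/α21 = 359/1.14 = 315 > K1 = 81.6.
Since the inequalities point opposite ways, species 2 can invade but species 1 cannot.

species 2 excludes species 1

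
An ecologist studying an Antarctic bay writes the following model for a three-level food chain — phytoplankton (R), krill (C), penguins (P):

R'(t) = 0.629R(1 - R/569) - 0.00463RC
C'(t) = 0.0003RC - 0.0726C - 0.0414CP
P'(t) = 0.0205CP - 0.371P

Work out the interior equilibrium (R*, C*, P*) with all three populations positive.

R* ≈ 493, C* ≈ 18.1, P* ≈ 1.82

From dP/dt = 0: 0.0205C* = 0.371, so C* = 18.1.
From dR/dt = 0: 0.629(1 - R*/569) = 0.00463·18.1, giving R* = 569·(1 - 0.133) = 493.
From dC/dt = 0: 0.0003·493 - 0.0726 = 0.0414P*, so P* = 0.0754/0.0414 = 1.82.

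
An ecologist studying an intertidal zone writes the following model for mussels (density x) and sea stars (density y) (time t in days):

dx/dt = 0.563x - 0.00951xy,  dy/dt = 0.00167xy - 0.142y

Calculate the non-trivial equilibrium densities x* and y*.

x* ≈ 85, y* ≈ 59.2

Set dy/dt = 0 with y > 0: 0.00167x - 0.142 = 0, so x* = 0.142/0.00167 = 85.
Set dx/dt = 0 with x > 0: 0.563 - 0.00951y = 0, so y* = 0.563/0.00951 = 59.2.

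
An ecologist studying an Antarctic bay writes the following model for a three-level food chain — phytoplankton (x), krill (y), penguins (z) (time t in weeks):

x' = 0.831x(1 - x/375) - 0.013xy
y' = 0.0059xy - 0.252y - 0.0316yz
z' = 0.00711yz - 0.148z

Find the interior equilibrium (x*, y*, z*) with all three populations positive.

x* ≈ 253, y* ≈ 20.8, z* ≈ 39.2

From dz/dt = 0: 0.00711y* = 0.148, so y* = 20.8.
From dx/dt = 0: 0.831(1 - x*/375) = 0.013·20.8, giving x* = 375·(1 - 0.326) = 253.
From dy/dt = 0: 0.0059·253 - 0.252 = 0.0316z*, so z* = 1.24/0.0316 = 39.2.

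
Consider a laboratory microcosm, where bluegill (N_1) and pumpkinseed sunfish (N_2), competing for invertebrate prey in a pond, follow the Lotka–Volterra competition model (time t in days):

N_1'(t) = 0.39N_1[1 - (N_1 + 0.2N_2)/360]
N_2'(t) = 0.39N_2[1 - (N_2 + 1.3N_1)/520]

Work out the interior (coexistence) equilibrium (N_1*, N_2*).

Setting both brackets to zero gives the nullclines N_1 + 0.2N_2 = 360 and 1.3N_1 + N_2 = 520.
Substituting N_2 = 520 - 1.3N_1 into the first: N_1(1 - 0.2·1.3) = 360 - 0.2·520.
So N_1* = 256/0.74 = 346, and then N_2* = 520 - 1.3·346 = 70.3.

N_1* ≈ 346, N_2* ≈ 70.3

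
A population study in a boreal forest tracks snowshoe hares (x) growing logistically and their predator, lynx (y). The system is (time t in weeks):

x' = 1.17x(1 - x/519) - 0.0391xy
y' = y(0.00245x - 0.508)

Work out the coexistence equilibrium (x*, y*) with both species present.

From dy/dt = 0 with y > 0: 0.00245x* = 0.508, so x* = 207.
Substitute into dx/dt = 0: 1.17(1 - 207/519) = 0.0391y*.
The bracket is 0.6, giving y* = 0.703/0.0391 = 18.

x* ≈ 207, y* ≈ 18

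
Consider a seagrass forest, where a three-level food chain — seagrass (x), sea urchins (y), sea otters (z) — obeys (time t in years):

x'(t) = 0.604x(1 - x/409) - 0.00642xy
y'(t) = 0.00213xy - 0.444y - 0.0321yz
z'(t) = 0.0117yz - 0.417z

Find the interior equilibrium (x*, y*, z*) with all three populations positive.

x* ≈ 254, y* ≈ 35.6, z* ≈ 3.03

From dz/dt = 0: 0.0117y* = 0.417, so y* = 35.6.
From dx/dt = 0: 0.604(1 - x*/409) = 0.00642·35.6, giving x* = 409·(1 - 0.379) = 254.
From dy/dt = 0: 0.00213·254 - 0.444 = 0.0321z*, so z* = 0.0971/0.0321 = 3.03.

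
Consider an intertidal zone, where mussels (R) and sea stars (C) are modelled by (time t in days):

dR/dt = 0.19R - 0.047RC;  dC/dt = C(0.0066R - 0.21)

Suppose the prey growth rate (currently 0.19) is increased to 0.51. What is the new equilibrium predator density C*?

C* ≈ 10.9

At the interior fixed point, setting dR/dt = 0 with R > 0 fixes C* = (prey growth rate)/(RC coefficient) — independent of the other coefficients.
With the change, C* = 0.51/0.047 = 10.9; it rises from 4.04.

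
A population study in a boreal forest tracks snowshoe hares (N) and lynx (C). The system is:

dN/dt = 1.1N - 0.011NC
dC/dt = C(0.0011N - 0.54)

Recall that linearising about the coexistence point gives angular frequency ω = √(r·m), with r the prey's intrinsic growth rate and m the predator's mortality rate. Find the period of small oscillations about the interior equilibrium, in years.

T ≈ 8.15 years

Here r = 1.1 and m = 0.54, so r·m = 0.594.
ω = √0.594 = 0.771 per year, hence T = 2π/ω ≈ 8.15 years.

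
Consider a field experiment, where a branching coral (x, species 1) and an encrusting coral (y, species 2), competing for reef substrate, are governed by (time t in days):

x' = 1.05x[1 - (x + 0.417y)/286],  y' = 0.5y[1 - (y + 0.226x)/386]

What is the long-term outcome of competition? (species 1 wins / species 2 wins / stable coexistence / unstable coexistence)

stable coexistence

Compare the nullcline intercepts: K1/α12 = 286/0.417 = 686 > K2 = 386; K2/α21 = 386/0.226 = 1710 > K1 = 286.
Since both inequalities hold, each species can invade when rare, so the interior equilibrium is stable.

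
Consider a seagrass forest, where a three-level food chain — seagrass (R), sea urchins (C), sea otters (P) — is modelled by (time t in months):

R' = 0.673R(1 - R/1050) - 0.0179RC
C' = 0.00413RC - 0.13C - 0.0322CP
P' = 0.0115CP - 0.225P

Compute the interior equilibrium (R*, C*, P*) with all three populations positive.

From dP/dt = 0: 0.0115C* = 0.225, so C* = 19.6.
From dR/dt = 0: 0.673(1 - R*/1050) = 0.0179·19.6, giving R* = 1050·(1 - 0.52) = 504.
From dC/dt = 0: 0.00413·504 - 0.13 = 0.0322P*, so P* = 1.95/0.0322 = 60.6.

R* ≈ 504, C* ≈ 19.6, P* ≈ 60.6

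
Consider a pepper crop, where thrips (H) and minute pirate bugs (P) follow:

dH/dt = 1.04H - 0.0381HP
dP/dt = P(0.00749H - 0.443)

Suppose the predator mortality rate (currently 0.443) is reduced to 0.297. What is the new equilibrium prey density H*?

At the interior fixed point, setting dP/dt = 0 with P > 0 fixes H* = (predator death rate)/(HP coefficient) — independent of the other coefficients.
With the change, H* = 0.297/0.00749 = 39.7; it falls from 59.1.

H* ≈ 39.7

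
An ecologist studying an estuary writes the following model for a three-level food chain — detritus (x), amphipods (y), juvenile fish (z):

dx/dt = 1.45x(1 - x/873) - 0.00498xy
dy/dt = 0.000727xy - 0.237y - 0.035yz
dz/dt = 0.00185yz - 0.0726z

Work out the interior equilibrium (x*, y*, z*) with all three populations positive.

x* ≈ 755, y* ≈ 39.2, z* ≈ 8.92

From dz/dt = 0: 0.00185y* = 0.0726, so y* = 39.2.
From dx/dt = 0: 1.45(1 - x*/873) = 0.00498·39.2, giving x* = 873·(1 - 0.135) = 755.
From dy/dt = 0: 0.000727·755 - 0.237 = 0.035z*, so z* = 0.312/0.035 = 8.92.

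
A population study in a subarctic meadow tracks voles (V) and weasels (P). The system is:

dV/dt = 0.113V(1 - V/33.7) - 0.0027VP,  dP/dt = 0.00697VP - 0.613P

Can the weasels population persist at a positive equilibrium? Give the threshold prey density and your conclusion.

Threshold V = 87.9; K < 87.9, so no, the predator goes extinct.

The predator equation gives dP/dt > 0 only when V > 0.613/0.00697 = 87.9.
Without the predator, V → K = 33.7. Since 33.7 < 87.9, the predator cannot invade.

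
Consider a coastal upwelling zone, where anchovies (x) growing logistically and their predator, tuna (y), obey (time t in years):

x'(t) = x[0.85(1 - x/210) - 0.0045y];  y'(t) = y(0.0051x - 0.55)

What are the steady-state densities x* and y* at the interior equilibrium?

x* ≈ 108, y* ≈ 91.9

From dy/dt = 0 with y > 0: 0.0051x* = 0.55, so x* = 108.
Substitute into dx/dt = 0: 0.85(1 - 108/210) = 0.0045y*.
The bracket is 0.486, giving y* = 0.413/0.0045 = 91.9.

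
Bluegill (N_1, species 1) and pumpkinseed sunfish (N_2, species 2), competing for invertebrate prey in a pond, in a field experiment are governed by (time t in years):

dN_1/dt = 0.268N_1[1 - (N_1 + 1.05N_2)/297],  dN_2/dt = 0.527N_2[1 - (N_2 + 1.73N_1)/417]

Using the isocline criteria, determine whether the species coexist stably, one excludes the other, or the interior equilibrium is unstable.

unstable coexistence (outcome depends on initial conditions)

Compare the nullcline intercepts: K1/α12 = 297/1.05 = 283 < K2 = 417; K2/α21 = 417/1.73 = 241 < K1 = 297.
Since both are reversed, neither can invade when rare; the interior point is a saddle.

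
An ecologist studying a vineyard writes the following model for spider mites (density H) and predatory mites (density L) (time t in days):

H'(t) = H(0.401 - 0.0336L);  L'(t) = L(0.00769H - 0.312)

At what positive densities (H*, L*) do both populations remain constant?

Set dL/dt = 0 with L > 0: 0.00769H - 0.312 = 0, so H* = 0.312/0.00769 = 40.6.
Set dH/dt = 0 with H > 0: 0.401 - 0.0336L = 0, so L* = 0.401/0.0336 = 11.9.

H* ≈ 40.6, L* ≈ 11.9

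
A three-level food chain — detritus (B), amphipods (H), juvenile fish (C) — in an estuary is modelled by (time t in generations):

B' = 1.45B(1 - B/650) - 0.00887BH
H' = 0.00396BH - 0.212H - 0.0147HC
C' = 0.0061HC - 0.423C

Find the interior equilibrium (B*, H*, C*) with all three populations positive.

B* ≈ 374, H* ≈ 69.3, C* ≈ 86.4

From dC/dt = 0: 0.0061H* = 0.423, so H* = 69.3.
From dB/dt = 0: 1.45(1 - B*/650) = 0.00887·69.3, giving B* = 650·(1 - 0.424) = 374.
From dH/dt = 0: 0.00396·374 - 0.212 = 0.0147C*, so C* = 1.27/0.0147 = 86.4.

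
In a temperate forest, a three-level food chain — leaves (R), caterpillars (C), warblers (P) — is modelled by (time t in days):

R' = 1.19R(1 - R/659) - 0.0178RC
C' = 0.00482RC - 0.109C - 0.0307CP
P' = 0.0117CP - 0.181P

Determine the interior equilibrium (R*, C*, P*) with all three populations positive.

R* ≈ 507, C* ≈ 15.5, P* ≈ 76

From dP/dt = 0: 0.0117C* = 0.181, so C* = 15.5.
From dR/dt = 0: 1.19(1 - R*/659) = 0.0178·15.5, giving R* = 659·(1 - 0.231) = 507.
From dC/dt = 0: 0.00482·507 - 0.109 = 0.0307P*, so P* = 2.33/0.0307 = 76.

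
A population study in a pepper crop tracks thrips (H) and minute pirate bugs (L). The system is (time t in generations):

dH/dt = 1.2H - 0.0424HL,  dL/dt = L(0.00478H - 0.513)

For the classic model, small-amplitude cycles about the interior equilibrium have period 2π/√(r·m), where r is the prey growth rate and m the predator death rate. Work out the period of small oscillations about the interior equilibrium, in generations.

T ≈ 8.01 generations

Here r = 1.2 and m = 0.513, so r·m = 0.616.
ω = √0.616 = 0.785 per generation, hence T = 2π/ω ≈ 8.01 generations.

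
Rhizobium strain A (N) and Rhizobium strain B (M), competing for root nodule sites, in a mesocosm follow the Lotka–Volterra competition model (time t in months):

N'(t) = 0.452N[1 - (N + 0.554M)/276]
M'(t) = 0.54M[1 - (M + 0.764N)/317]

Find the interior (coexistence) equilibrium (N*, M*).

N* ≈ 174, M* ≈ 184

Setting both brackets to zero gives the nullclines N + 0.554M = 276 and 0.764N + M = 317.
Substituting M = 317 - 0.764N into the first: N(1 - 0.554·0.764) = 276 - 0.554·317.
So N* = 100/0.577 = 174, and then M* = 317 - 0.764·174 = 184.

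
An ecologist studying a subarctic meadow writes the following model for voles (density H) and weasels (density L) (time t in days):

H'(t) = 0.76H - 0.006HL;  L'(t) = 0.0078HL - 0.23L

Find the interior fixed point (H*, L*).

H* ≈ 29.5, L* ≈ 127

Set dL/dt = 0 with L > 0: 0.0078H - 0.23 = 0, so H* = 0.23/0.0078 = 29.5.
Set dH/dt = 0 with H > 0: 0.76 - 0.006L = 0, so L* = 0.76/0.006 = 127.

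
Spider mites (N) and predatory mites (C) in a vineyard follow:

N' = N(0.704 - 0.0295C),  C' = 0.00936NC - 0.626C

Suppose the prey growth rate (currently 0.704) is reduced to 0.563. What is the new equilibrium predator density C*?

C* ≈ 19.1

At the interior fixed point, setting dN/dt = 0 with N > 0 fixes C* = (prey growth rate)/(NC coefficient) — independent of the other coefficients.
With the change, C* = 0.563/0.0295 = 19.1; it falls from 23.9.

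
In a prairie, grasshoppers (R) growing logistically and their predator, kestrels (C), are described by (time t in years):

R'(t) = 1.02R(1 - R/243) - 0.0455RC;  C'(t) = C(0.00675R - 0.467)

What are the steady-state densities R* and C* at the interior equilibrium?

From dC/dt = 0 with C > 0: 0.00675R* = 0.467, so R* = 69.2.
Substitute into dR/dt = 0: 1.02(1 - 69.2/243) = 0.0455C*.
The bracket is 0.715, giving C* = 0.73/0.0455 = 16.

R* ≈ 69.2, C* ≈ 16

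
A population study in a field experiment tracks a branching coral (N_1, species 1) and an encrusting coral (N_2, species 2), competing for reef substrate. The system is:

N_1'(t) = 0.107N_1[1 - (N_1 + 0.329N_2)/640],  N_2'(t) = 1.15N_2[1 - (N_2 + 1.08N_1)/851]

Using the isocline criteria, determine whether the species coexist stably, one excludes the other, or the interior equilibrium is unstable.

stable coexistence

Compare the nullcline intercepts: K1/α12 = 640/0.329 = 1950 > K2 = 851; K2/α21 = 851/1.08 = 788 > K1 = 640.
Since both inequalities hold, each species can invade when rare, so the interior equilibrium is stable.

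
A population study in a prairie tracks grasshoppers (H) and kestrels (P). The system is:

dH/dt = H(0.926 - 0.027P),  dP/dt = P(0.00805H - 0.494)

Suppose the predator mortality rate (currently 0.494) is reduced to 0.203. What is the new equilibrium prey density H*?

At the interior fixed point, setting dP/dt = 0 with P > 0 fixes H* = (predator death rate)/(HP coefficient) — independent of the other coefficients.
With the change, H* = 0.203/0.00805 = 25.2; it falls from 61.4.

H* ≈ 25.2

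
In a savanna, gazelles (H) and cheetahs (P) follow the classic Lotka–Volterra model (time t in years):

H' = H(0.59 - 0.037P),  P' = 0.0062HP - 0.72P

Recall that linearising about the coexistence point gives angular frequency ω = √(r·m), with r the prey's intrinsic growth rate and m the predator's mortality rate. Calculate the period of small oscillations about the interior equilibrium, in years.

T ≈ 9.64 years

Here r = 0.59 and m = 0.72, so r·m = 0.425.
ω = √0.425 = 0.652 per year, hence T = 2π/ω ≈ 9.64 years.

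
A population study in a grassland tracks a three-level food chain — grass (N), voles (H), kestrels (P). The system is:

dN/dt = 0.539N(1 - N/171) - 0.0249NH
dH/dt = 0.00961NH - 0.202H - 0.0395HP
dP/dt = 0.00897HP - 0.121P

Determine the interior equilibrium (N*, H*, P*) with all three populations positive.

From dP/dt = 0: 0.00897H* = 0.121, so H* = 13.5.
From dN/dt = 0: 0.539(1 - N*/171) = 0.0249·13.5, giving N* = 171·(1 - 0.623) = 64.4.
From dH/dt = 0: 0.00961·64.4 - 0.202 = 0.0395P*, so P* = 0.417/0.0395 = 10.6.

N* ≈ 64.4, H* ≈ 13.5, P* ≈ 10.6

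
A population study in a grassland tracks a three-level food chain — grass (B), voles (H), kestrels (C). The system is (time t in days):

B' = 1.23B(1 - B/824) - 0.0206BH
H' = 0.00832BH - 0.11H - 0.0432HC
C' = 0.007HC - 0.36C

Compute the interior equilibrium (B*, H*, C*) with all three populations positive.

From dC/dt = 0: 0.007H* = 0.36, so H* = 51.4.
From dB/dt = 0: 1.23(1 - B*/824) = 0.0206·51.4, giving B* = 824·(1 - 0.861) = 114.
From dH/dt = 0: 0.00832·114 - 0.11 = 0.0432C*, so C* = 0.841/0.0432 = 19.5.

B* ≈ 114, H* ≈ 51.4, C* ≈ 19.5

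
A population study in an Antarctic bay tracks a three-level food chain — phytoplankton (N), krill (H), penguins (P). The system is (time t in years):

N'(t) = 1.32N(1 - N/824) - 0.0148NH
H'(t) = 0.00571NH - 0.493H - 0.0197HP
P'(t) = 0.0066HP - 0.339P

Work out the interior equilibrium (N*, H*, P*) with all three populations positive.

N* ≈ 349, H* ≈ 51.4, P* ≈ 76.3

From dP/dt = 0: 0.0066H* = 0.339, so H* = 51.4.
From dN/dt = 0: 1.32(1 - N*/824) = 0.0148·51.4, giving N* = 824·(1 - 0.576) = 349.
From dH/dt = 0: 0.00571·349 - 0.493 = 0.0197P*, so P* = 1.5/0.0197 = 76.3.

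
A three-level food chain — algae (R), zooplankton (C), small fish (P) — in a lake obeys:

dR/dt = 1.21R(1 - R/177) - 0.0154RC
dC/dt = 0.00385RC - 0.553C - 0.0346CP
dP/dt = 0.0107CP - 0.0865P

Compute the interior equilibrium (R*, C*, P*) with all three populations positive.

From dP/dt = 0: 0.0107C* = 0.0865, so C* = 8.08.
From dR/dt = 0: 1.21(1 - R*/177) = 0.0154·8.08, giving R* = 177·(1 - 0.103) = 159.
From dC/dt = 0: 0.00385·159 - 0.553 = 0.0346P*, so P* = 0.0583/0.0346 = 1.69.

R* ≈ 159, C* ≈ 8.08, P* ≈ 1.69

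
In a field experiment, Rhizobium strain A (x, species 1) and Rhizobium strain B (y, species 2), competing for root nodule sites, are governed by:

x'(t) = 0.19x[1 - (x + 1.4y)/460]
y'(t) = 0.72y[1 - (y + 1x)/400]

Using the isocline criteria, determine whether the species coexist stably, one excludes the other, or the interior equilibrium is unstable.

unstable coexistence (outcome depends on initial conditions)

Compare the nullcline intercepts: K1/α12 = 460/1.4 = 329 < K2 = 400; K2/α21 = 400/1 = 400 < K1 = 460.
Since both are reversed, neither can invade when rare; the interior point is a saddle.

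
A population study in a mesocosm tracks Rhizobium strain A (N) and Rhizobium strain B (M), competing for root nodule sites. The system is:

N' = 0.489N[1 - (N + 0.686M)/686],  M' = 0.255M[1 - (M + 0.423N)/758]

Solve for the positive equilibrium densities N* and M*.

N* ≈ 234, M* ≈ 659

Setting both brackets to zero gives the nullclines N + 0.686M = 686 and 0.423N + M = 758.
Substituting M = 758 - 0.423N into the first: N(1 - 0.686·0.423) = 686 - 0.686·758.
So N* = 166/0.71 = 234, and then M* = 758 - 0.423·234 = 659.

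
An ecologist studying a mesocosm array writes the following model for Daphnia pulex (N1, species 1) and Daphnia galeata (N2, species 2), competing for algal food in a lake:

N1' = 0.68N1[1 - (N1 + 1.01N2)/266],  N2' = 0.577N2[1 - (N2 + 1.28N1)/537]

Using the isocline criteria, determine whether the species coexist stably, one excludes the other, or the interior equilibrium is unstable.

Compare the nullcline intercepts: K1/α12 = 266/1.01 = 263 < K2 = 537; K2/α21 = 537/1.28 = 420 > K1 = 266.
Since the inequalities point opposite ways, species 2 can invade but species 1 cannot.

species 2 excludes species 1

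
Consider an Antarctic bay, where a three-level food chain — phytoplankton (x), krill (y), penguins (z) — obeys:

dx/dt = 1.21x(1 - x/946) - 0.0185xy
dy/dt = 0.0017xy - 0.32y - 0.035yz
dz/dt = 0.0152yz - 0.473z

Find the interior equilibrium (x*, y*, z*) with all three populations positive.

From dz/dt = 0: 0.0152y* = 0.473, so y* = 31.1.
From dx/dt = 0: 1.21(1 - x*/946) = 0.0185·31.1, giving x* = 946·(1 - 0.476) = 496.
From dy/dt = 0: 0.0017·496 - 0.32 = 0.035z*, so z* = 0.523/0.035 = 14.9.

x* ≈ 496, y* ≈ 31.1, z* ≈ 14.9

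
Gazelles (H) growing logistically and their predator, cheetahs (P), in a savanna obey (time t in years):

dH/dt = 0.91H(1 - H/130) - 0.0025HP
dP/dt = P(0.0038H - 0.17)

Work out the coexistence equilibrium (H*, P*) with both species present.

H* ≈ 44.7, P* ≈ 239

From dP/dt = 0 with P > 0: 0.0038H* = 0.17, so H* = 44.7.
Substitute into dH/dt = 0: 0.91(1 - 44.7/130) = 0.0025P*.
The bracket is 0.656, giving P* = 0.597/0.0025 = 239.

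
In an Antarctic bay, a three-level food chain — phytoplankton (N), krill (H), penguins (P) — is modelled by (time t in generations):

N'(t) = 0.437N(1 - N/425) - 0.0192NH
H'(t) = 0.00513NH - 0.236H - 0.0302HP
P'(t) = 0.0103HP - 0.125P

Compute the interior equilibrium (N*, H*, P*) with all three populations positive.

N* ≈ 198, H* ≈ 12.1, P* ≈ 25.9

From dP/dt = 0: 0.0103H* = 0.125, so H* = 12.1.
From dN/dt = 0: 0.437(1 - N*/425) = 0.0192·12.1, giving N* = 425·(1 - 0.533) = 198.
From dH/dt = 0: 0.00513·198 - 0.236 = 0.0302P*, so P* = 0.782/0.0302 = 25.9.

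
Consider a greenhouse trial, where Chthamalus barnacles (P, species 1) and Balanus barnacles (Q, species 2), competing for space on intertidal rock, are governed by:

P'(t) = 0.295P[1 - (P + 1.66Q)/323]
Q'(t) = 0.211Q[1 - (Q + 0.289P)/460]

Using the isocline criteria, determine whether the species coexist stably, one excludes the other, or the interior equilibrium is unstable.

species 2 excludes species 1

Compare the nullcline intercepts: K1/α12 = 323/1.66 = 195 < K2 = 460; K2/α21 = 460/0.289 = 1590 > K1 = 323.
Since the inequalities point opposite ways, species 2 can invade but species 1 cannot.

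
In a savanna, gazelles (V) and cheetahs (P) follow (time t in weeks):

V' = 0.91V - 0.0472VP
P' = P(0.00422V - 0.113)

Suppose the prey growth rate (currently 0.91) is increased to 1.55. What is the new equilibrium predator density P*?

P* ≈ 32.8

At the interior fixed point, setting dV/dt = 0 with V > 0 fixes P* = (prey growth rate)/(VP coefficient) — independent of the other coefficients.
With the change, P* = 1.55/0.0472 = 32.8; it rises from 19.3.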